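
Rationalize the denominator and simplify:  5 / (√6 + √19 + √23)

(-5*√2622 + 5*√23 + 25*√19 + 90*√6)/226

Group as (√6 + √23) + √19; multiply by (√6 + √23) - √19, then rationalise the remaining surd.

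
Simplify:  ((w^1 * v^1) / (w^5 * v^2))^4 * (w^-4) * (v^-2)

Inside the bracket: (w^-4) * (v^-1)
Raise to the power 4: (w^-16) * (v^-4)
Multiply by (w^-4) * (v^-2): add exponents.

1/(v^6*w^20)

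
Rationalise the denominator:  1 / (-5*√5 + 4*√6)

(-5*√5 - 4*√6)/29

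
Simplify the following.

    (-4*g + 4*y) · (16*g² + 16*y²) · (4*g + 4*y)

-256*g⁴ + 256*y⁴

Telescope via difference of squares: ((4*y)+(4*g))((4*y)-(4*g)) = -16*g² + 16*y², then repeat with the next factor.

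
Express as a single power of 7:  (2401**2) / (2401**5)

2401**2 = 7**8; 2401**5 = 7**20
Combine exponents: 7**(-12)

7**(-12)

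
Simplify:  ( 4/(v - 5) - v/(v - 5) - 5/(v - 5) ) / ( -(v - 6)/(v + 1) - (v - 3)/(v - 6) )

(v^3 - 4*v^2 - 11*v - 6)/(2*v^3 - 24*v^2 + 103*v - 165)

Numerator: 4/(v - 5) - v/(v - 5) - 5/(v - 5) = (-v - 1)/(v - 5)
Denominator: -(v - 6)/(v + 1) - (v - 3)/(v - 6) = (-2*v^2 + 14*v - 33)/(v^2 - 5*v - 6)
Divide: ((-v - 1)/(v - 5)) · ((v^2 - 5*v - 6)/(-2*v^2 + 14*v - 33)) = (v^3 - 4*v^2 - 11*v - 6)/(2*v^3 - 24*v^2 + 103*v - 165)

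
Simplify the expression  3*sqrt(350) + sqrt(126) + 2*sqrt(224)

26*sqrt(14)

3*sqrt(350) = 15*sqrt(14); sqrt(126) = 3*sqrt(14); 2*sqrt(224) = 8*sqrt(14)
Combine: (15 + 3 + 8)·sqrt(14) = 26*sqrt(14)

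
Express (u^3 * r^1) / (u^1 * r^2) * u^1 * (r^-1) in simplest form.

u^3/r^2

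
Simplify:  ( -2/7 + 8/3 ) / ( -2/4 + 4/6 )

100/7

Numerator: -2/7 + 8/3 = 50/21
Denominator: -2/4 + 4/6 = 1/6
Divide: (50/21) · (6) = 100/7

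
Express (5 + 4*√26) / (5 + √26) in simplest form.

-15*√26 + 79

Multiply numerator and denominator by -√26 + 5.
Denominator becomes -1; numerator becomes -79 + 15*√26.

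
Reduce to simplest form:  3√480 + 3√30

15*√30

3√480 = 12*√30; 3√30 = 3*√30
Combine: (12 + 3)·√30 = 15*√30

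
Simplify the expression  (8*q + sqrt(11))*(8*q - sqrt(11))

(8*q)^2 - (sqrt(11))^2 = 64*q^2 - 11.

64*q^2 - 11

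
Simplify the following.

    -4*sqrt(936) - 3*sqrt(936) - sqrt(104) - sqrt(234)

4*sqrt(936) = 24*sqrt(26); 3*sqrt(936) = 18*sqrt(26); sqrt(104) = 2*sqrt(26); sqrt(234) = 3*sqrt(26)
Combine: (-24 - 18 - 2 - 3)·sqrt(26) = -47*sqrt(26)

-47*sqrt(26)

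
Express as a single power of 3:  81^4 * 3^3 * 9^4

3^27

81^4 = 3^16; 3^3 = 3^3; 9^4 = 3^8
Combine exponents: 3^27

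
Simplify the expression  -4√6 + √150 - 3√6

-2*√6

4√6 = 4*√6; √150 = 5*√6; 3√6 = 3*√6
Combine: (-4 + 5 - 3)·√6 = -2*√6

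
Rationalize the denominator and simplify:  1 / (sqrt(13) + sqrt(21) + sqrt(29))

Group as (sqrt(13) + sqrt(29)) + sqrt(21); multiply by (sqrt(13) + sqrt(29)) - sqrt(21), then rationalise the remaining surd.

(-2*sqrt(7917) + 5*sqrt(29) + 21*sqrt(21) + 37*sqrt(13))/1067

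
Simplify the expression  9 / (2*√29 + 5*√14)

Multiply numerator and denominator by -5*√14 + 2*√29.
Denominator becomes -234; numerator becomes -45*√14 + 18*√29.

(-2*√29 + 5*√14)/26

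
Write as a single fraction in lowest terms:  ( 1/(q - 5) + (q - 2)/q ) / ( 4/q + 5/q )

Numerator: 1/(q - 5) + (q - 2)/q = (q^2 - 6*q + 10)/(q^2 - 5*q)
Denominator: 4/q + 5/q = 9/q
Divide: ((q^2 - 6*q + 10)/(q^2 - 5*q)) · (q/9) = (q^2 - 6*q + 10)/(9*q - 45)

(q^2 - 6*q + 10)/(9*q - 45)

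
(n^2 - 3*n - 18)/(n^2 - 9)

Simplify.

Factor: n^2 - 3*n - 18 = (n - 6)*(n + 3);  n^2 - 9 = (n + 3)*(n - 3)
Cancel the common factor (n + 3).

(n - 6)/(n - 3)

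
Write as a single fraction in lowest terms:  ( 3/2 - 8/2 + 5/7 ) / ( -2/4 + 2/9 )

Numerator: 3/2 - 8/2 + 5/7 = -25/14
Denominator: -2/4 + 2/9 = -5/18
Divide: (-25/14) · (-18/5) = 45/7

45/7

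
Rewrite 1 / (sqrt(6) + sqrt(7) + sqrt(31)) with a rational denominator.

(-15*sqrt(7) - 16*sqrt(6) + sqrt(1302) + 9*sqrt(31))/78

Group as (sqrt(7) + sqrt(31)) + sqrt(6); multiply by (sqrt(7) + sqrt(31)) - sqrt(6), then rationalise the remaining surd.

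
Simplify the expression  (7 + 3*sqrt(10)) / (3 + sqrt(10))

-2*sqrt(10) + 9

Multiply numerator and denominator by -sqrt(10) + 3.
Denominator becomes -1; numerator becomes -9 + 2*sqrt(10).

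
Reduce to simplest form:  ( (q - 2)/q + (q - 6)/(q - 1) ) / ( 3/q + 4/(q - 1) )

Numerator: (q - 2)/q + (q - 6)/(q - 1) = (2*q**2 - 9*q + 2)/(q**2 - q)
Denominator: 3/q + 4/(q - 1) = (7*q - 3)/(q**2 - q)
Divide: ((2*q**2 - 9*q + 2)/(q**2 - q)) · ((q**2 - q)/(7*q - 3)) = (2*q**2 - 9*q + 2)/(7*q - 3)

(2*q**2 - 9*q + 2)/(7*q - 3)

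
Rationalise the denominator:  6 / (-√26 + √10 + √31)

(-90*√26 + 30*√31 + 282*√10 + 24*√2015)/1015

Group as (√10 + √31) - √26; multiply by (√10 + √31) + √26, then rationalise the remaining surd.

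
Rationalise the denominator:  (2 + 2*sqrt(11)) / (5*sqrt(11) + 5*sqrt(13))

(-11 - sqrt(11) + sqrt(13) + sqrt(143))/5

Multiply numerator and denominator by -5*sqrt(13) + 5*sqrt(11).
Denominator becomes -50; numerator becomes -10*sqrt(143) - 10*sqrt(13) + 10*sqrt(11) + 110.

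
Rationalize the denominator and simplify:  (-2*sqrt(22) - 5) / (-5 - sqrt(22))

(-19 + 5*sqrt(22))/3

Multiply numerator and denominator by -5 + sqrt(22).
Denominator becomes 3; numerator becomes -19 + 5*sqrt(22).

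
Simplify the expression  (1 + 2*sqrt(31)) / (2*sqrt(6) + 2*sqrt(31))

(-2*sqrt(186) - sqrt(6) + sqrt(31) + 62)/50

Multiply numerator and denominator by -2*sqrt(6) + 2*sqrt(31).
Denominator becomes 100; numerator becomes -4*sqrt(186) - 2*sqrt(6) + 2*sqrt(31) + 124.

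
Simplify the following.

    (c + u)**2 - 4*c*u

(c - u)**2

Expanding gives c**2 - 2*c*u + u**2, a perfect square.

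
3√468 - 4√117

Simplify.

6*√13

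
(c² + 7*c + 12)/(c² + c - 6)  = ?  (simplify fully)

(c + 4)/(c - 2)

Factor: c² + 7*c + 12 = (c + 3)·(c + 4);  c² + c - 6 = (c + 3)·(c - 2)
Cancel the common factor (c + 3).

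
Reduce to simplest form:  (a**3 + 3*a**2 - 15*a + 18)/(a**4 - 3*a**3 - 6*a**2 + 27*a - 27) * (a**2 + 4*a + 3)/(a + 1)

Factor: a**3 + 3*a**2 - 15*a + 18 = (a + 6)*(a**2 - 3*a + 3);  a**4 - 3*a**3 - 6*a**2 + 27*a - 27 = (a**2 - 3*a + 3)*(a - 3)*(a + 3);  a**2 + 4*a + 3 = (a + 1)*(a + 3)
Cancel the common factors (a**2 - 3*a + 3), (a + 1), (a + 3).

(a + 6)/(a - 3)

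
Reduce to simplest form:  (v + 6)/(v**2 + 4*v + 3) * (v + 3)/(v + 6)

1/(v + 1)

Factor: v**2 + 4*v + 3 = (v + 1)*(v + 3)
Cancel the common factors (v + 3), (v + 6).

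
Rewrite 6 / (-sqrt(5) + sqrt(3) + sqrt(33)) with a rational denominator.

(-210*sqrt(3) - 36*sqrt(55) + 186*sqrt(5) + 150*sqrt(33))/565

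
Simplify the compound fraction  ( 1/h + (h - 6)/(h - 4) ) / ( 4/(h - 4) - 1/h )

(h**2 - 5*h - 4)/(3*h + 4)

Numerator: 1/h + (h - 6)/(h - 4) = (h**2 - 5*h - 4)/(h**2 - 4*h)
Denominator: 4/(h - 4) - 1/h = (3*h + 4)/(h**2 - 4*h)
Divide: ((h**2 - 5*h - 4)/(h**2 - 4*h)) · ((h**2 - 4*h)/(3*h + 4)) = (h**2 - 5*h - 4)/(3*h + 4)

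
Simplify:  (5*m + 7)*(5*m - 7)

Product of conjugates: (P+Q)(P-Q) = P**2 - Q**2.

25*m**2 - 49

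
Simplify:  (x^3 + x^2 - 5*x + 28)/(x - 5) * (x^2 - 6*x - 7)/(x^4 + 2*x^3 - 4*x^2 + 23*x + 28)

(x - 7)/(x - 5)

Factor: x^3 + x^2 - 5*x + 28 = (x^2 - 3*x + 7)*(x + 4);  x^2 - 6*x - 7 = (x + 1)*(x - 7);  x^4 + 2*x^3 - 4*x^2 + 23*x + 28 = (x^2 - 3*x + 7)*(x + 1)*(x + 4)
Cancel the common factors (x^2 - 3*x + 7), (x + 1), (x + 4).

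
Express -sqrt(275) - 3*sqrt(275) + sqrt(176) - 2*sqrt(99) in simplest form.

sqrt(275) = 5*sqrt(11); 3*sqrt(275) = 15*sqrt(11); sqrt(176) = 4*sqrt(11); 2*sqrt(99) = 6*sqrt(11)
Combine: (-5 - 15 + 4 - 6)·sqrt(11) = -22*sqrt(11)

-22*sqrt(11)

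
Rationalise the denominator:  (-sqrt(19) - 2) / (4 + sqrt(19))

Multiply numerator and denominator by -sqrt(19) + 4.
Denominator becomes -3; numerator becomes -2*sqrt(19) + 11.

(-11 + 2*sqrt(19))/3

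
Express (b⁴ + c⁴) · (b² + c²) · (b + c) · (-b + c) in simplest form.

Telescope via difference of squares: (c+b)(c-b) = -b² + c², then repeat with the next factor.

-b⁸ + c⁸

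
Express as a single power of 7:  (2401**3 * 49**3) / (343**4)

2401**3 = 7**12; 49**3 = 7**6; 343**4 = 7**12
Combine exponents: 7**6

7**6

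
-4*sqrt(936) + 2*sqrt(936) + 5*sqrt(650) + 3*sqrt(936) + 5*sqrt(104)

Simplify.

4*sqrt(936) = 24*sqrt(26); 2*sqrt(936) = 12*sqrt(26); 5*sqrt(650) = 25*sqrt(26); 3*sqrt(936) = 18*sqrt(26); 5*sqrt(104) = 10*sqrt(26)
Combine: (-24 + 12 + 25 + 18 + 10)·sqrt(26) = 41*sqrt(26)

41*sqrt(26)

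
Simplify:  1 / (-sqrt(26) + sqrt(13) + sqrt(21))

(-4*sqrt(26) + 9*sqrt(21) + 17*sqrt(13) + 13*sqrt(42))/514

Group as (sqrt(13) + sqrt(21)) - sqrt(26); multiply by (sqrt(13) + sqrt(21)) + sqrt(26), then rationalise the remaining surd.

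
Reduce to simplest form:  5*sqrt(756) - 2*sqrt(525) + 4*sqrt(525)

5*sqrt(756) = 30*sqrt(21); 2*sqrt(525) = 10*sqrt(21); 4*sqrt(525) = 20*sqrt(21)
Combine: (30 - 10 + 20)·sqrt(21) = 40*sqrt(21)

40*sqrt(21)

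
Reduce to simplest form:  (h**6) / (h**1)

Quotient: h**5

h**5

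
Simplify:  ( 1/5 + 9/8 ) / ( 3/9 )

Numerator: 1/5 + 9/8 = 53/40
Denominator: 3/9 = 1/3
Divide: (53/40) · (3) = 159/40

159/40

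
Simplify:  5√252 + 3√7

33*√7

5√252 = 30*√7; 3√7 = 3*√7
Combine: (30 + 3)·√7 = 33*√7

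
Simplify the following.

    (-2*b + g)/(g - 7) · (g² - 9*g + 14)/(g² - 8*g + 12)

Factor: g² - 9*g + 14 = (g - 2)·(g - 7);  g² - 8*g + 12 = (g - 2)·(g - 6)
Cancel the common factors (g - 2), (g - 7).

(-2*b + g)/(g - 6)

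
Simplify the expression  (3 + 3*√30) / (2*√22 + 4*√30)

Multiply numerator and denominator by -2*√22 + 4*√30.
Denominator becomes 392; numerator becomes -12*√165 - 6*√22 + 12*√30 + 360.

(-6*√165 - 3*√22 + 6*√30 + 180)/196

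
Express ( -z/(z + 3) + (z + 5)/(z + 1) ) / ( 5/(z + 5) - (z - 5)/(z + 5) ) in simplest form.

Numerator: -z/(z + 3) + (z + 5)/(z + 1) = (7*z + 15)/(z² + 4*z + 3)
Denominator: 5/(z + 5) - (z - 5)/(z + 5) = (-z + 10)/(z + 5)
Divide: ((7*z + 15)/(z² + 4*z + 3)) · ((z + 5)/(-z + 10)) = (-7*z² - 50*z - 75)/(z³ - 6*z² - 37*z - 30)

(-7*z² - 50*z - 75)/(z³ - 6*z² - 37*z - 30)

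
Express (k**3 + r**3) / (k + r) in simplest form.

Factor as (a+b)(a**2-ab+b**2) with a=k, b=r.

k**2 - k*r + r**2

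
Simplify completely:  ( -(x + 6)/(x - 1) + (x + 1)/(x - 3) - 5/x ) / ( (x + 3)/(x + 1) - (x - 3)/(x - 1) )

Numerator: -(x + 6)/(x - 1) + (x + 1)/(x - 3) - 5/x = (-8*x^2 + 37*x - 15)/(x^3 - 4*x^2 + 3*x)
Denominator: (x + 3)/(x + 1) - (x - 3)/(x - 1) = 4*x/(x^2 - 1)
Divide: ((-8*x^2 + 37*x - 15)/(x^3 - 4*x^2 + 3*x)) · ((x^2 - 1)/(4*x)) = (-8*x^3 + 29*x^2 + 22*x - 15)/(4*x^3 - 12*x^2)

(-8*x^3 + 29*x^2 + 22*x - 15)/(4*x^3 - 12*x^2)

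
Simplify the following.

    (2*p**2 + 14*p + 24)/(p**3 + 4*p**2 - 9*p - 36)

Factor: 2*p**2 + 14*p + 24 = 2*(p + 3)*(p + 4);  p**3 + 4*p**2 - 9*p - 36 = (p + 3)*(p - 3)*(p + 4)
Cancel the common factors (p + 4), (p + 3).

2/(p - 3)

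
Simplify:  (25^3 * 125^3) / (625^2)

5^7

25^3 = 5^6; 125^3 = 5^9; 625^2 = 5^8
Combine exponents: 5^7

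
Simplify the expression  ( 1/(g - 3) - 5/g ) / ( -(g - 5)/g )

(4*g - 15)/(g^2 - 8*g + 15)

Numerator: 1/(g - 3) - 5/g = (-4*g + 15)/(g^2 - 3*g)
Denominator: -(g - 5)/g = (-g + 5)/g
Divide: ((-4*g + 15)/(g^2 - 3*g)) · (g/(-g + 5)) = (4*g - 15)/(g^2 - 8*g + 15)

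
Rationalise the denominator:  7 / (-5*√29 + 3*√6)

Multiply numerator and denominator by 3*√6 + 5*√29.
Denominator becomes -671; numerator becomes 21*√6 + 35*√29.

(-35*√29 - 21*√6)/671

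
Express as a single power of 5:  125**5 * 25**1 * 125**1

5**20

125**5 = 5**15; 25**1 = 5**2; 125**1 = 5**3
Combine exponents: 5**20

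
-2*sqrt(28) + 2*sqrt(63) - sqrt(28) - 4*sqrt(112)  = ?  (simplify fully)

-16*sqrt(7)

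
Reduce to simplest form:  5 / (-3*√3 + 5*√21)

(15*√3 + 25*√21)/498

Multiply numerator and denominator by 3*√3 + 5*√21.
Denominator becomes 498; numerator becomes 15*√3 + 25*√21.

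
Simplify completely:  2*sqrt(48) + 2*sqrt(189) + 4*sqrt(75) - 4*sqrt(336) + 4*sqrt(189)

2*sqrt(21) + 28*sqrt(3)

2*sqrt(48) = 8*sqrt(3); 2*sqrt(189) = 6*sqrt(21); 4*sqrt(75) = 20*sqrt(3); 4*sqrt(336) = 16*sqrt(21); 4*sqrt(189) = 12*sqrt(21)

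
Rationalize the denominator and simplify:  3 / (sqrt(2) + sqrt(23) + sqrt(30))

(-4*sqrt(345) - 5*sqrt(30) + 9*sqrt(23) + 51*sqrt(2))/53

Group as (sqrt(2) + sqrt(30)) + sqrt(23); multiply by (sqrt(2) + sqrt(30)) - sqrt(23), then rationalise the remaining surd.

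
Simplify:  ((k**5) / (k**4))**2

Inside the bracket: k**1
Raise to the power 2: k**2

k**2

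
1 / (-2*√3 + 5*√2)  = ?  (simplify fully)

Multiply numerator and denominator by 2*√3 + 5*√2.
Denominator becomes 38; numerator becomes 2*√3 + 5*√2.

(2*√3 + 5*√2)/38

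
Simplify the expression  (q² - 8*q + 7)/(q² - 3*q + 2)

Factor: q² - 8*q + 7 = (q - 1)·(q - 7);  q² - 3*q + 2 = (q - 2)·(q - 1)
Cancel the common factor (q - 1).

(q - 7)/(q - 2)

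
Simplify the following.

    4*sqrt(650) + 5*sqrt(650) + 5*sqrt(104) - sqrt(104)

53*sqrt(26)

4*sqrt(650) = 20*sqrt(26); 5*sqrt(650) = 25*sqrt(26); 5*sqrt(104) = 10*sqrt(26); sqrt(104) = 2*sqrt(26)
Combine: (20 + 25 + 10 - 2)·sqrt(26) = 53*sqrt(26)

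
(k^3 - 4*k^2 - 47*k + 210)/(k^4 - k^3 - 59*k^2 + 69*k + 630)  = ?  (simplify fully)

1/(k + 3)

Factor: k^3 - 4*k^2 - 47*k + 210 = (k - 6)*(k - 5)*(k + 7);  k^4 - k^3 - 59*k^2 + 69*k + 630 = (k - 5)*(k + 7)*(k - 6)*(k + 3)
Cancel the common factors (k - 5), (k - 6), (k + 7).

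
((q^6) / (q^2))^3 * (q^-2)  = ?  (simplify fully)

q^10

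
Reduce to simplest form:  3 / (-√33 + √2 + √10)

Group as (√2 + √10) - √33; multiply by (√2 + √10) + √33, then rationalise the remaining surd.

(-63*√33 - 75*√10 - 123*√2 - 12*√165)/361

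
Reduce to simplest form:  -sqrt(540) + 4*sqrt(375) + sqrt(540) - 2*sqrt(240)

12*sqrt(15)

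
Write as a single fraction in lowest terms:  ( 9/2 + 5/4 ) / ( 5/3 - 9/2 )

-69/34

Numerator: 9/2 + 5/4 = 23/4
Denominator: 5/3 - 9/2 = -17/6
Divide: (23/4) · (-6/17) = -69/34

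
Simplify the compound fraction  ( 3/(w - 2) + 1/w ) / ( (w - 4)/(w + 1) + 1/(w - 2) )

Numerator: 3/(w - 2) + 1/w = (4*w - 2)/(w**2 - 2*w)
Denominator: (w - 4)/(w + 1) + 1/(w - 2) = (w**2 - 5*w + 9)/(w**2 - w - 2)
Divide: ((4*w - 2)/(w**2 - 2*w)) · ((w**2 - w - 2)/(w**2 - 5*w + 9)) = (4*w**2 + 2*w - 2)/(w**3 - 5*w**2 + 9*w)

(4*w**2 + 2*w - 2)/(w**3 - 5*w**2 + 9*w)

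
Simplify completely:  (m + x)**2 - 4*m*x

After expansion: m**2 - 2*m*x + x**2 — a perfect-square trinomial.

(m - x)**2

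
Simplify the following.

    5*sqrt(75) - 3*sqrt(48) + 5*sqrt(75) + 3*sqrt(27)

5*sqrt(75) = 25*sqrt(3); 3*sqrt(48) = 12*sqrt(3); 5*sqrt(75) = 25*sqrt(3); 3*sqrt(27) = 9*sqrt(3)
Combine: (25 - 12 + 25 + 9)·sqrt(3) = 47*sqrt(3)

47*sqrt(3)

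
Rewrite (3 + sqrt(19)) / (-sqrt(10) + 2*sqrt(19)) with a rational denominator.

(3*sqrt(10) + sqrt(190) + 6*sqrt(19) + 38)/66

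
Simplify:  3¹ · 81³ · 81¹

3¹ = 3^1; 81³ = 3^12; 81¹ = 3^4
Combine exponents: 3^17

3^17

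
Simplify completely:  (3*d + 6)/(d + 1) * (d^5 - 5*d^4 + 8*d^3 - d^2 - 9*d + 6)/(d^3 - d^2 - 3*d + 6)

Factor: 3*d + 6 = 3*(d + 2);  d^5 - 5*d^4 + 8*d^3 - d^2 - 9*d + 6 = (d + 1)*(d^2 - 3*d + 3)*(d - 1)*(d - 2);  d^3 - d^2 - 3*d + 6 = (d + 2)*(d^2 - 3*d + 3)
Cancel the common factors (d^2 - 3*d + 3), (d + 1), (d + 2).

3*d^2 - 9*d + 6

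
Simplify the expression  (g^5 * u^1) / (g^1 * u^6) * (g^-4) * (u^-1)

u^(-6)

Quotient: g^4 * (u^-5)
Multiply by (g^-4) * (u^-1): add exponents.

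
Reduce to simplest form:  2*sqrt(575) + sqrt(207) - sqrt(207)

2*sqrt(575) = 10*sqrt(23); sqrt(207) = 3*sqrt(23); sqrt(207) = 3*sqrt(23)
Combine: (10 + 3 - 3)·sqrt(23) = 10*sqrt(23)

10*sqrt(23)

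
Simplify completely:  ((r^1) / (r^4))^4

r^(-12)

Inside the bracket: (r^-3)
Raise to the power 4: (r^-12)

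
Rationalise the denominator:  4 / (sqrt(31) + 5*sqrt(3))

(-sqrt(31) + 5*sqrt(3))/11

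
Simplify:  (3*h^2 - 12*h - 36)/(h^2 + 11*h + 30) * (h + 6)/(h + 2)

(3*h - 18)/(h + 5)

Factor: 3*h^2 - 12*h - 36 = 3*(h - 6)*(h + 2);  h^2 + 11*h + 30 = (h + 5)*(h + 6)
Cancel the common factors (h + 2), (h + 6).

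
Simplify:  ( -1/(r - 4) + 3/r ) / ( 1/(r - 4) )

(2*r - 12)/r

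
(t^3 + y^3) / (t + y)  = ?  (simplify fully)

t^2 - t*y + y^2

t^3 + y^3 = (t + y)(t^2 - t*y + y^2).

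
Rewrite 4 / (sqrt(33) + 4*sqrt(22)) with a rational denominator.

(-4*sqrt(33) + 16*sqrt(22))/319

Multiply numerator and denominator by -sqrt(33) + 4*sqrt(22).
Denominator becomes 319; numerator becomes -4*sqrt(33) + 16*sqrt(22).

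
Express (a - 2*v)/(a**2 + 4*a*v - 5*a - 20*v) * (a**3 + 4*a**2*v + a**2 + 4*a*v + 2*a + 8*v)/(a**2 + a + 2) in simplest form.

Factor: a**2 + 4*a*v - 5*a - 20*v = (a - 5)*(a + 4*v);  a**3 + 4*a**2*v + a**2 + 4*a*v + 2*a + 8*v = (a**2 + a + 2)*(a + 4*v)
Cancel the common factors (a**2 + a + 2), (a + 4*v).

(a - 2*v)/(a - 5)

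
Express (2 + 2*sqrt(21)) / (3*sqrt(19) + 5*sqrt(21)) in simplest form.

Multiply numerator and denominator by -3*sqrt(19) + 5*sqrt(21).
Denominator becomes 354; numerator becomes -6*sqrt(399) - 6*sqrt(19) + 10*sqrt(21) + 210.

(-3*sqrt(399) - 3*sqrt(19) + 5*sqrt(21) + 105)/177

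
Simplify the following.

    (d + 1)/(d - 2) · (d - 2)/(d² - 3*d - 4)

1/(d - 4)

Factor: d² - 3*d - 4 = (d - 4)·(d + 1)
Cancel the common factors (d - 2), (d + 1).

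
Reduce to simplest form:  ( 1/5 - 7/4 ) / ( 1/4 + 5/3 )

Numerator: 1/5 - 7/4 = -31/20
Denominator: 1/4 + 5/3 = 23/12
Divide: (-31/20) · (12/23) = -93/115

-93/115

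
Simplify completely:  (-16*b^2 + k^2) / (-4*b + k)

Factor k^2 - (4*b)^2 and cancel (-4*b + k).

4*b + k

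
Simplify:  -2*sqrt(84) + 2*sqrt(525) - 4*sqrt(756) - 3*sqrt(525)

-33*sqrt(21)

2*sqrt(84) = 4*sqrt(21); 2*sqrt(525) = 10*sqrt(21); 4*sqrt(756) = 24*sqrt(21); 3*sqrt(525) = 15*sqrt(21)
Combine: (-4 + 10 - 24 - 15)·sqrt(21) = -33*sqrt(21)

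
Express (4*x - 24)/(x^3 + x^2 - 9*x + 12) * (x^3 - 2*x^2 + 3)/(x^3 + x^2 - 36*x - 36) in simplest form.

4/(x^2 + 10*x + 24)

Factor: 4*x - 24 = 4*(x - 6);  x^3 + x^2 - 9*x + 12 = (x^2 - 3*x + 3)*(x + 4);  x^3 - 2*x^2 + 3 = (x + 1)*(x^2 - 3*x + 3);  x^3 + x^2 - 36*x - 36 = (x - 6)*(x + 1)*(x + 6)
Cancel the common factors (x^2 - 3*x + 3), (x - 6), (x + 1).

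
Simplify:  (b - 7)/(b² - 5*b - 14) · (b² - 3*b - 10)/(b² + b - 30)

Factor: b² - 5*b - 14 = (b + 2)·(b - 7);  b² - 3*b - 10 = (b - 5)·(b + 2);  b² + b - 30 = (b + 6)·(b - 5)
Cancel the common factors (b - 7), (b - 5), (b + 2).

1/(b + 6)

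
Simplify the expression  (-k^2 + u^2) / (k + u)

-k + u

-k^2 + u^2 factors as (-k + u)*(k + u).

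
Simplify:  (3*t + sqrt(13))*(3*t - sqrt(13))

Difference of squares with P = 3*t, Q = sqrt(13).

9*t^2 - 13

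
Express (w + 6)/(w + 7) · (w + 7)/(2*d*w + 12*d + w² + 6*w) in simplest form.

1/(2*d + w)

Factor: 2*d*w + 12*d + w² + 6*w = (w + 6)·(2*d + w)
Cancel the common factors (w + 6), (w + 7).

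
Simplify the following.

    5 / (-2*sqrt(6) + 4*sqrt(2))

(5*sqrt(6) + 10*sqrt(2))/4

Multiply numerator and denominator by 2*sqrt(6) + 4*sqrt(2).
Denominator becomes 8; numerator becomes 10*sqrt(6) + 20*sqrt(2).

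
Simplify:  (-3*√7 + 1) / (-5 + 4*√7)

Multiply numerator and denominator by -4*√7 - 5.
Denominator becomes -87; numerator becomes 11*√7 + 79.

(-79 - 11*√7)/87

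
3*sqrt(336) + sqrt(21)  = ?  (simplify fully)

13*sqrt(21)

3*sqrt(336) = 12*sqrt(21); sqrt(21) = sqrt(21)
Combine: (12 + 1)·sqrt(21) = 13*sqrt(21)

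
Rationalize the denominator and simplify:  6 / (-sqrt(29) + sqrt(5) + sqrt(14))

Group as (sqrt(5) + sqrt(14)) - sqrt(29); multiply by (sqrt(5) + sqrt(14)) + sqrt(29), then rationalise the remaining surd.

(5*sqrt(29) + 10*sqrt(14) + 19*sqrt(5) + sqrt(2030))/15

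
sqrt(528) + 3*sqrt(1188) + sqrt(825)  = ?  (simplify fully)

27*sqrt(33)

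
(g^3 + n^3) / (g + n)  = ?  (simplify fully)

g^2 - g*n + n^2

Factor as (a+b)(a^2-ab+b^2) with a=n, b=g.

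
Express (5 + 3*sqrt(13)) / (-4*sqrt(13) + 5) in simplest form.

(-181 - 35*sqrt(13))/183

Multiply numerator and denominator by 5 + 4*sqrt(13).
Denominator becomes -183; numerator becomes 35*sqrt(13) + 181.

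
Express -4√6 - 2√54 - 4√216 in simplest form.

-34*√6

4√6 = 4*√6; 2√54 = 6*√6; 4√216 = 24*√6
Combine: (-4 - 6 - 24)·√6 = -34*√6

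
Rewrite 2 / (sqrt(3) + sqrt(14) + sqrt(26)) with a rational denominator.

(-8*sqrt(273) - 18*sqrt(26) + 30*sqrt(14) + 74*sqrt(3))/87

Group as (sqrt(3) + sqrt(14)) + sqrt(26); multiply by (sqrt(3) + sqrt(14)) - sqrt(26), then rationalise the remaining surd.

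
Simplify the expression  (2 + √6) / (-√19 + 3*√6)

Multiply numerator and denominator by √19 + 3*√6.
Denominator becomes 35; numerator becomes 2*√19 + √114 + 6*√6 + 18.

(2*√19 + √114 + 6*√6 + 18)/35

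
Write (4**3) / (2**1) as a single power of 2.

4**3 = 2**6; 2**1 = 2**1
Combine exponents: 2**5

2**5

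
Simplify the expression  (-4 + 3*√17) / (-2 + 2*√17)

(-√17 + 47)/32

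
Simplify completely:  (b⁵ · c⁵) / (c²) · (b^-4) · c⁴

b*c⁷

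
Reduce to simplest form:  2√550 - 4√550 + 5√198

2√550 = 10*√22; 4√550 = 20*√22; 5√198 = 15*√22
Combine: (10 - 20 + 15)·√22 = 5*√22

5*√22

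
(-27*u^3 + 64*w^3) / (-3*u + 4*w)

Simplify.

9*u^2 + 12*u*w + 16*w^2

(4*w)^3 - (3*u)^3 = (-3*u + 4*w)(9*u^2 + 12*u*w + 16*w^2).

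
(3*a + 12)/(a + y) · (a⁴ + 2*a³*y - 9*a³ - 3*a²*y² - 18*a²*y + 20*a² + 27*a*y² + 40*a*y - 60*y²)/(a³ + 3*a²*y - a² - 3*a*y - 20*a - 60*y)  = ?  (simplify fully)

(3*a² - 3*a*y - 12*a + 12*y)/(a + y)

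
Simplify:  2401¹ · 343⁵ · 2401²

2401¹ = 7^4; 343⁵ = 7^15; 2401² = 7^8
Combine exponents: 7^27

7^27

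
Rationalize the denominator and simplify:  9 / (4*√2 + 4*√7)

(-9*√2 + 9*√7)/20

Multiply numerator and denominator by -4*√7 + 4*√2.
Denominator becomes -80; numerator becomes -36*√7 + 36*√2.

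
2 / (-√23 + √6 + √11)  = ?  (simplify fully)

(3*√23 + 9*√11 + 14*√6 + √1518)/57

Group as (√6 + √11) - √23; multiply by (√6 + √11) + √23, then rationalise the remaining surd.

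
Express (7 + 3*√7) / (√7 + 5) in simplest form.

(7 + 4*√7)/9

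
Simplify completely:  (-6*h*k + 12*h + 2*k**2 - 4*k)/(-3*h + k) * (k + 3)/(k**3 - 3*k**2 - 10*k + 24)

Factor: -6*h*k + 12*h + 2*k**2 - 4*k = 2*(-3*h + k)*(k - 2);  k**3 - 3*k**2 - 10*k + 24 = (k - 2)*(k + 3)*(k - 4)
Cancel the common factors (k + 3), (k - 2), (-3*h + k).

2/(k - 4)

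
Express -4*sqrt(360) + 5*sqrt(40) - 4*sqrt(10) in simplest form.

-18*sqrt(10)

4*sqrt(360) = 24*sqrt(10); 5*sqrt(40) = 10*sqrt(10); 4*sqrt(10) = 4*sqrt(10)
Combine: (-24 + 10 - 4)·sqrt(10) = -18*sqrt(10)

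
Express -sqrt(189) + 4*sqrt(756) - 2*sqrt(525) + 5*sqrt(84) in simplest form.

sqrt(189) = 3*sqrt(21); 4*sqrt(756) = 24*sqrt(21); 2*sqrt(525) = 10*sqrt(21); 5*sqrt(84) = 10*sqrt(21)
Combine: (-3 + 24 - 10 + 10)·sqrt(21) = 21*sqrt(21)

21*sqrt(21)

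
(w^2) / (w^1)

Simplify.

Quotient: w^1

w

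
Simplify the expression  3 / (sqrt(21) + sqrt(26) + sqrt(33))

(-9*sqrt(2002) + 21*sqrt(33) + 42*sqrt(26) + 57*sqrt(21))/994

Group as (sqrt(21) + sqrt(33)) + sqrt(26); multiply by (sqrt(21) + sqrt(33)) - sqrt(26), then rationalise the remaining surd.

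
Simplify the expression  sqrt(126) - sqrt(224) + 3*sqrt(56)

sqrt(126) = 3*sqrt(14); sqrt(224) = 4*sqrt(14); 3*sqrt(56) = 6*sqrt(14)
Combine: (3 - 4 + 6)·sqrt(14) = 5*sqrt(14)

5*sqrt(14)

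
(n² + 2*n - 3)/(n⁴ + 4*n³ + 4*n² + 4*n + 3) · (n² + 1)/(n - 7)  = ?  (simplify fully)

(n - 1)/(n² - 6*n - 7)

Factor: n² + 2*n - 3 = (n - 1)·(n + 3);  n⁴ + 4*n³ + 4*n² + 4*n + 3 = (n² + 1)·(n + 1)·(n + 3)
Cancel the common factors (n² + 1), (n + 3).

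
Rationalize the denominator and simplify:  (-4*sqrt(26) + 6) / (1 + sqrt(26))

(-22 + 2*sqrt(26))/5

Multiply numerator and denominator by -sqrt(26) + 1.
Denominator becomes -25; numerator becomes -10*sqrt(26) + 110.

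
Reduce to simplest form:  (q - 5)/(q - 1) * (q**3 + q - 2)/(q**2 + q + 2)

Factor: q**3 + q - 2 = (q**2 + q + 2)*(q - 1)
Cancel the common factors (q**2 + q + 2), (q - 1).

q - 5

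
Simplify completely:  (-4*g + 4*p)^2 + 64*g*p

16*(g + p)^2

Expand the square and combine the 64*g*p term.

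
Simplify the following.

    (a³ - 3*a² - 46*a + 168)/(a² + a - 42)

a - 4

Factor: a³ - 3*a² - 46*a + 168 = (a + 7)·(a - 4)·(a - 6);  a² + a - 42 = (a - 6)·(a + 7)
Cancel the common factors (a - 6), (a + 7).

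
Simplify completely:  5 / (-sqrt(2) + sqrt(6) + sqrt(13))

Group as (sqrt(6) + sqrt(13)) - sqrt(2); multiply by (sqrt(6) + sqrt(13)) + sqrt(2), then rationalise the remaining surd.

(-85*sqrt(2) - 25*sqrt(13) + 45*sqrt(6) + 20*sqrt(39))/23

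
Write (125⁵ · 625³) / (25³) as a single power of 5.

5^21

125⁵ = 5^15; 625³ = 5^12; 25³ = 5^6
Combine exponents: 5^21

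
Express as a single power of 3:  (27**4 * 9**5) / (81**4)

3**6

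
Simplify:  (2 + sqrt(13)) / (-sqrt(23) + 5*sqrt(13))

Multiply numerator and denominator by sqrt(23) + 5*sqrt(13).
Denominator becomes 302; numerator becomes 2*sqrt(23) + sqrt(299) + 10*sqrt(13) + 65.

(2*sqrt(23) + sqrt(299) + 10*sqrt(13) + 65)/302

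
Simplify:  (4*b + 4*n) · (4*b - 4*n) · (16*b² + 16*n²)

256*b⁴ - 256*n⁴

Telescope via difference of squares: ((4*b)+(4*n))((4*b)-(4*n)) = 16*b² - 16*n², then repeat with the next factor.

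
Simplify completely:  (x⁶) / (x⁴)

Quotient: x²

x²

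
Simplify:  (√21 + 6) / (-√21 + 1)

Multiply numerator and denominator by 1 + √21.
Denominator becomes -20; numerator becomes 27 + 7*√21.

(-7*√21 - 27)/20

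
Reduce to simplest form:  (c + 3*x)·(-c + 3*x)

Product of conjugates: (P+Q)(P-Q) = P^2 - Q^2.

-c² + 9*x²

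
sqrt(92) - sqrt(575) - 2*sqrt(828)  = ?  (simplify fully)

-15*sqrt(23)

sqrt(92) = 2*sqrt(23); sqrt(575) = 5*sqrt(23); 2*sqrt(828) = 12*sqrt(23)
Combine: (2 - 5 - 12)·sqrt(23) = -15*sqrt(23)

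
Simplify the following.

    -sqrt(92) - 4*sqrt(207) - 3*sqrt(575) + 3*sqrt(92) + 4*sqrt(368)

sqrt(92) = 2*sqrt(23); 4*sqrt(207) = 12*sqrt(23); 3*sqrt(575) = 15*sqrt(23); 3*sqrt(92) = 6*sqrt(23); 4*sqrt(368) = 16*sqrt(23)
Combine: (-2 - 12 - 15 + 6 + 16)·sqrt(23) = -7*sqrt(23)

-7*sqrt(23)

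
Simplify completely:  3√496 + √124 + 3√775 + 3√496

3√496 = 12*√31; √124 = 2*√31; 3√775 = 15*√31; 3√496 = 12*√31
Combine: (12 + 2 + 15 + 12)·√31 = 41*√31

41*√31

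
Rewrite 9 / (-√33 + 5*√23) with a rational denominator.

Multiply numerator and denominator by √33 + 5*√23.
Denominator becomes 542; numerator becomes 9*√33 + 45*√23.

(9*√33 + 45*√23)/542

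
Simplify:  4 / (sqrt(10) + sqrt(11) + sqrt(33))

(-11*sqrt(30) - 6*sqrt(33) + 16*sqrt(11) + 17*sqrt(10))/37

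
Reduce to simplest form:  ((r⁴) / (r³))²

r²

Inside the bracket: r¹
Raise to the power 2: r²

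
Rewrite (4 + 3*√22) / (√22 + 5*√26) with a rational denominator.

(-33 - 2*√22 + 10*√26 + 15*√143)/314

Multiply numerator and denominator by -5*√26 + √22.
Denominator becomes -628; numerator becomes -30*√143 - 20*√26 + 4*√22 + 66.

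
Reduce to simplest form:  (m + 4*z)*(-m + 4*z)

-m**2 + 16*z**2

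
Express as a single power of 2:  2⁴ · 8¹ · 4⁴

2^15

2⁴ = 2^4; 8¹ = 2^3; 4⁴ = 2^8
Combine exponents: 2^15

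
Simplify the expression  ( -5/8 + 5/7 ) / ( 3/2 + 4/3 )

Numerator: -5/8 + 5/7 = 5/56
Denominator: 3/2 + 4/3 = 17/6
Divide: (5/56) · (6/17) = 15/476

15/476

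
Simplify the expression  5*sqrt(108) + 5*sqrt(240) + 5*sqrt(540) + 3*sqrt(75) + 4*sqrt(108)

69*sqrt(3) + 50*sqrt(15)

5*sqrt(108) = 30*sqrt(3); 5*sqrt(240) = 20*sqrt(15); 5*sqrt(540) = 30*sqrt(15); 3*sqrt(75) = 15*sqrt(3); 4*sqrt(108) = 24*sqrt(3)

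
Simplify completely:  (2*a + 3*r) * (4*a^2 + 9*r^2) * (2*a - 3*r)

16*a^4 - 81*r^4

Pair the conjugate factors: ((2*a)+(3*r))((2*a)-(3*r)) = 4*a^2 - 9*r^2, then repeat with the next factor.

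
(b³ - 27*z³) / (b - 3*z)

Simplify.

b² + 3*b*z + 9*z²

Factor as (a-b)(a^2+ab+b^2) with a=b, b=(3*z).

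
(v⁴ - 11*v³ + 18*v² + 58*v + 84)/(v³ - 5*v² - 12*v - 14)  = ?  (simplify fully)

Factor: v⁴ - 11*v³ + 18*v² + 58*v + 84 = (v - 6)·(v - 7)·(v² + 2*v + 2);  v³ - 5*v² - 12*v - 14 = (v² + 2*v + 2)·(v - 7)
Cancel the common factors (v² + 2*v + 2), (v - 7).

v - 6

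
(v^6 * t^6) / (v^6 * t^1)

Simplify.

t^5

Quotient: t^5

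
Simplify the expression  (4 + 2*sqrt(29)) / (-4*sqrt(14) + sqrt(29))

(-8*sqrt(406) - 16*sqrt(14) - 58 - 4*sqrt(29))/195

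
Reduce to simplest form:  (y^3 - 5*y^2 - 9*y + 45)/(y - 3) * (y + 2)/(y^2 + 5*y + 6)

Factor: y^3 - 5*y^2 - 9*y + 45 = (y - 3)*(y - 5)*(y + 3);  y^2 + 5*y + 6 = (y + 3)*(y + 2)
Cancel the common factors (y + 2), (y - 3), (y + 3).

y - 5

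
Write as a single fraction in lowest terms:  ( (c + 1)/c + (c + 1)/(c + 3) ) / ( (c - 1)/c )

Numerator: (c + 1)/c + (c + 1)/(c + 3) = (2*c**2 + 5*c + 3)/(c**2 + 3*c)
Denominator: (c - 1)/c = (c - 1)/c
Divide: ((2*c**2 + 5*c + 3)/(c**2 + 3*c)) · (c/(c - 1)) = (2*c**2 + 5*c + 3)/(c**2 + 2*c - 3)

(2*c**2 + 5*c + 3)/(c**2 + 2*c - 3)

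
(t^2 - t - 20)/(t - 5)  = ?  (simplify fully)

Factor: t^2 - t - 20 = (t - 5)*(t + 4)
Cancel the common factor (t - 5).

t + 4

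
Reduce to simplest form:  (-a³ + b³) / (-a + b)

Factor as (a-b)(a^2+ab+b^2) with a=b, b=a.

a² + a*b + b²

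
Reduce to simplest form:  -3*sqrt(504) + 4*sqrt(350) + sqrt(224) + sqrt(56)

8*sqrt(14)

3*sqrt(504) = 18*sqrt(14); 4*sqrt(350) = 20*sqrt(14); sqrt(224) = 4*sqrt(14); sqrt(56) = 2*sqrt(14)
Combine: (-18 + 20 + 4 + 2)·sqrt(14) = 8*sqrt(14)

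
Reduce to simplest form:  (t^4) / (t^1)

t^3

Quotient: t^3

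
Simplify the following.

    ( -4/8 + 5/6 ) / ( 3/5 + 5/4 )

Numerator: -4/8 + 5/6 = 1/3
Denominator: 3/5 + 5/4 = 37/20
Divide: (1/3) · (20/37) = 20/111

20/111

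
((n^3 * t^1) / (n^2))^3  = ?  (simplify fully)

Inside the bracket: n^1 * t^1
Raise to the power 3: n^3 * t^3

n^3*t^3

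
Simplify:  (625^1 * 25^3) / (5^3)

5^7

625^1 = 5^4; 25^3 = 5^6; 5^3 = 5^3
Combine exponents: 5^7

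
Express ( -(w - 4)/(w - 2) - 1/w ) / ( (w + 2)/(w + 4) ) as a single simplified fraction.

Numerator: -(w - 4)/(w - 2) - 1/w = (-w^2 + 3*w + 2)/(w^2 - 2*w)
Denominator: (w + 2)/(w + 4) = (w + 2)/(w + 4)
Divide: ((-w^2 + 3*w + 2)/(w^2 - 2*w)) · ((w + 4)/(w + 2)) = (-w^3 - w^2 + 14*w + 8)/(w^3 - 4*w)

(-w^3 - w^2 + 14*w + 8)/(w^3 - 4*w)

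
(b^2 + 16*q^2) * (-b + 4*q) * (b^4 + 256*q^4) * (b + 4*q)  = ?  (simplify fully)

-b^8 + 65536*q^8

((4*q)+b)((4*q)-b) = -b^2 + 16*q^2; continue pairing.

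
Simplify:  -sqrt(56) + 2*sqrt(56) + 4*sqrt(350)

sqrt(56) = 2*sqrt(14); 2*sqrt(56) = 4*sqrt(14); 4*sqrt(350) = 20*sqrt(14)
Combine: (-2 + 4 + 20)·sqrt(14) = 22*sqrt(14)

22*sqrt(14)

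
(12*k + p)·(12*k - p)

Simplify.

144*k² - p²

Difference of squares with P = 12*k, Q = p.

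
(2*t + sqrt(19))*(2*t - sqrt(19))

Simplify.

4*t**2 - 19

Product of conjugates: (P+Q)(P-Q) = P**2 - Q**2.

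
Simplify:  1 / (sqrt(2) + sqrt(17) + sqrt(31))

Group as (sqrt(2) + sqrt(17)) + sqrt(31); multiply by (sqrt(2) + sqrt(17)) - sqrt(31), then rationalise the remaining surd.

(-8*sqrt(17) - 23*sqrt(2) + sqrt(1054) + 6*sqrt(31))/4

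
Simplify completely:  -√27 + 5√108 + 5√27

√27 = 3*√3; 5√108 = 30*√3; 5√27 = 15*√3
Combine: (-3 + 30 + 15)·√3 = 42*√3

42*√3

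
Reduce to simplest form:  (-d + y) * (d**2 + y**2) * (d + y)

Telescope via difference of squares: (y+d)(y-d) = -d**2 + y**2, then repeat with the next factor.

-d**4 + y**4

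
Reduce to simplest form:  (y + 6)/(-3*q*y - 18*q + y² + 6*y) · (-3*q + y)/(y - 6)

1/(y - 6)

Factor: -3*q*y - 18*q + y² + 6*y = (-3*q + y)·(y + 6)
Cancel the common factors (y + 6), (-3*q + y).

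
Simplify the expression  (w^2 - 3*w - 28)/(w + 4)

w - 7

Factor: w^2 - 3*w - 28 = (w + 4)*(w - 7)
Cancel the common factor (w + 4).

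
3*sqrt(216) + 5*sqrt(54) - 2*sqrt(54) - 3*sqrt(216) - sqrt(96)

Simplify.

3*sqrt(216) = 18*sqrt(6); 5*sqrt(54) = 15*sqrt(6); 2*sqrt(54) = 6*sqrt(6); 3*sqrt(216) = 18*sqrt(6); sqrt(96) = 4*sqrt(6)
Combine: (18 + 15 - 6 - 18 - 4)·sqrt(6) = 5*sqrt(6)

5*sqrt(6)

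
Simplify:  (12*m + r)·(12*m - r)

144*m² - r²

(12*m)^2 - (r)^2 = 144*m² - r².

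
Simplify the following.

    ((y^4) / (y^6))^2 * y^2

y^(-2)

Inside the bracket: (y^-2)
Raise to the power 2: (y^-4)
Multiply by y^2: add exponents.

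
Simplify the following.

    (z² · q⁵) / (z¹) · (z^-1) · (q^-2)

Quotient: z¹ · q⁵
Multiply by (z^-1) · (q^-2): add exponents.

q³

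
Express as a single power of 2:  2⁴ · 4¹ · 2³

2^9

2⁴ = 2^4; 4¹ = 2^2; 2³ = 2^3
Combine exponents: 2^9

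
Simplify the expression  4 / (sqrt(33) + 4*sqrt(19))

Multiply numerator and denominator by -sqrt(33) + 4*sqrt(19).
Denominator becomes 271; numerator becomes -4*sqrt(33) + 16*sqrt(19).

(-4*sqrt(33) + 16*sqrt(19))/271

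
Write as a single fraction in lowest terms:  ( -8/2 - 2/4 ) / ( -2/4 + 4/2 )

Numerator: -8/2 - 2/4 = -9/2
Denominator: -2/4 + 4/2 = 3/2
Divide: (-9/2) · (2/3) = -3

-3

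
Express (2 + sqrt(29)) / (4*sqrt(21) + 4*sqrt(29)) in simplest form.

Multiply numerator and denominator by -4*sqrt(21) + 4*sqrt(29).
Denominator becomes 128; numerator becomes -4*sqrt(609) - 8*sqrt(21) + 8*sqrt(29) + 116.

(-sqrt(609) - 2*sqrt(21) + 2*sqrt(29) + 29)/32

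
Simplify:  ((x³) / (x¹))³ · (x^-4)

x²

Inside the bracket: x²
Raise to the power 3: x⁶
Multiply by (x^-4): add exponents.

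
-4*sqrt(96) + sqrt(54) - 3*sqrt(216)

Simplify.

4*sqrt(96) = 16*sqrt(6); sqrt(54) = 3*sqrt(6); 3*sqrt(216) = 18*sqrt(6)
Combine: (-16 + 3 - 18)·sqrt(6) = -31*sqrt(6)

-31*sqrt(6)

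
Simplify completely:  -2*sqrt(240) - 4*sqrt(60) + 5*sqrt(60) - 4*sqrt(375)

-26*sqrt(15)

2*sqrt(240) = 8*sqrt(15); 4*sqrt(60) = 8*sqrt(15); 5*sqrt(60) = 10*sqrt(15); 4*sqrt(375) = 20*sqrt(15)
Combine: (-8 - 8 + 10 - 20)·sqrt(15) = -26*sqrt(15)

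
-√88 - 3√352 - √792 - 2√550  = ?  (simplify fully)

-30*√22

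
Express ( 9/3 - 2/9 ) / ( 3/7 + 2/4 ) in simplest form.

Numerator: 9/3 - 2/9 = 25/9
Denominator: 3/7 + 2/4 = 13/14
Divide: (25/9) · (14/13) = 350/117

350/117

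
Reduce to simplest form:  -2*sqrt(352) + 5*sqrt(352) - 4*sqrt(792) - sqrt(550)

2*sqrt(352) = 8*sqrt(22); 5*sqrt(352) = 20*sqrt(22); 4*sqrt(792) = 24*sqrt(22); sqrt(550) = 5*sqrt(22)
Combine: (-8 + 20 - 24 - 5)·sqrt(22) = -17*sqrt(22)

-17*sqrt(22)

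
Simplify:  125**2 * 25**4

125**2 = 5**6; 25**4 = 5**8
Combine exponents: 5**14

5**14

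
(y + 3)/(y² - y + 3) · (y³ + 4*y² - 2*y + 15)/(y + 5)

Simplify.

y + 3

Factor: y³ + 4*y² - 2*y + 15 = (y² - y + 3)·(y + 5)
Cancel the common factors (y² - y + 3), (y + 5).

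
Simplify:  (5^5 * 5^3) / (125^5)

5^5 = 5^5; 5^3 = 5^3; 125^5 = 5^15
Combine exponents: 5^(-7)

5^(-7)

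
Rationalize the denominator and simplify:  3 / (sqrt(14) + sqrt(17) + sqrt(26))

(-4*sqrt(1547) + 5*sqrt(26) + 23*sqrt(17) + 29*sqrt(14))/309

Group as (sqrt(17) + sqrt(26)) + sqrt(14); multiply by (sqrt(17) + sqrt(26)) - sqrt(14), then rationalise the remaining surd.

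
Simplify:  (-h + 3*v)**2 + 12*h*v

(h + 3*v)**2

After expansion: h**2 + 6*h*v + 9*v**2 — a perfect-square trinomial.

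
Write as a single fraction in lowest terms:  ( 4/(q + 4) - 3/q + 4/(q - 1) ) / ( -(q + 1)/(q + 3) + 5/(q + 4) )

(-5*q³ - 18*q² - 21*q - 36)/(q⁴ - q³ - 11*q² + 11*q)

Numerator: 4/(q + 4) - 3/q + 4/(q - 1) = (5*q² + 3*q + 12)/(q³ + 3*q² - 4*q)
Denominator: -(q + 1)/(q + 3) + 5/(q + 4) = (-q² + 11)/(q² + 7*q + 12)
Divide: ((5*q² + 3*q + 12)/(q³ + 3*q² - 4*q)) · ((q² + 7*q + 12)/(-q² + 11)) = (-5*q³ - 18*q² - 21*q - 36)/(q⁴ - q³ - 11*q² + 11*q)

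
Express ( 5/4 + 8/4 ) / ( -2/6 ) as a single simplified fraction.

Numerator: 5/4 + 8/4 = 13/4
Denominator: -2/6 = -1/3
Divide: (13/4) · (-3) = -39/4

-39/4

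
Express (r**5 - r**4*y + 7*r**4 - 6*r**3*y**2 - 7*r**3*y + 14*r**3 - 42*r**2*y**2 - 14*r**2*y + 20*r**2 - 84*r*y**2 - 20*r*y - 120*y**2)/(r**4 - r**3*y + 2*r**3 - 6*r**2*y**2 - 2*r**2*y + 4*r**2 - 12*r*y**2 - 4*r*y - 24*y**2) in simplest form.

Factor: r**5 - r**4*y + 7*r**4 - 6*r**3*y**2 - 7*r**3*y + 14*r**3 - 42*r**2*y**2 - 14*r**2*y + 20*r**2 - 84*r*y**2 - 20*r*y - 120*y**2 = (r + 5)*(r + 2*y)*(r - 3*y)*(r**2 + 2*r + 4);  r**4 - r**3*y + 2*r**3 - 6*r**2*y**2 - 2*r**2*y + 4*r**2 - 12*r*y**2 - 4*r*y - 24*y**2 = (r - 3*y)*(r + 2*y)*(r**2 + 2*r + 4)
Cancel the common factors (r**2 + 2*r + 4), (r - 3*y), (r + 2*y).

r + 5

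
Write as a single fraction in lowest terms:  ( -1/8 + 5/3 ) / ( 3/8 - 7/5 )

-185/123

Numerator: -1/8 + 5/3 = 37/24
Denominator: 3/8 - 7/5 = -41/40
Divide: (37/24) · (-40/41) = -185/123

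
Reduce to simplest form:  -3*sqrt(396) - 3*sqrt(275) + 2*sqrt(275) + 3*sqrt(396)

-5*sqrt(11)

3*sqrt(396) = 18*sqrt(11); 3*sqrt(275) = 15*sqrt(11); 2*sqrt(275) = 10*sqrt(11); 3*sqrt(396) = 18*sqrt(11)
Combine: (-18 - 15 + 10 + 18)·sqrt(11) = -5*sqrt(11)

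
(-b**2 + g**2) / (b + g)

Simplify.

-b**2 + g**2 factors as -(b - g)*(b + g).

-b + g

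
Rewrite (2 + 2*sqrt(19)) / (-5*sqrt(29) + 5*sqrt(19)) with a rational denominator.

Multiply numerator and denominator by 5*sqrt(19) + 5*sqrt(29).
Denominator becomes -250; numerator becomes 10*sqrt(19) + 10*sqrt(29) + 190 + 10*sqrt(551).

(-sqrt(551) - 19 - sqrt(29) - sqrt(19))/25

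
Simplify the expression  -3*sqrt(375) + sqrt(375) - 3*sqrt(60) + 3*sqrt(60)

3*sqrt(375) = 15*sqrt(15); sqrt(375) = 5*sqrt(15); 3*sqrt(60) = 6*sqrt(15); 3*sqrt(60) = 6*sqrt(15)
Combine: (-15 + 5 - 6 + 6)·sqrt(15) = -10*sqrt(15)

-10*sqrt(15)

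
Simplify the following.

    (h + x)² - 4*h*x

(h - x)²

Expanding gives h² - 2*h*x + x², a perfect square.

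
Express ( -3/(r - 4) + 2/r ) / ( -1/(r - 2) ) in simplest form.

Numerator: -3/(r - 4) + 2/r = (-r - 8)/(r^2 - 4*r)
Denominator: -1/(r - 2) = -1/(r - 2)
Divide: ((-r - 8)/(r^2 - 4*r)) · (-r + 2) = (r^2 + 6*r - 16)/(r^2 - 4*r)

(r^2 + 6*r - 16)/(r^2 - 4*r)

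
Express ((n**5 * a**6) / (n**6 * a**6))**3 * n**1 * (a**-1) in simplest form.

Inside the bracket: (n**-1)
Raise to the power 3: (n**-3)
Multiply by n**1 * (a**-1): add exponents.

1/(a*n**2)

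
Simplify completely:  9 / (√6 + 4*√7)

(-9*√6 + 36*√7)/106

Multiply numerator and denominator by -4*√7 + √6.
Denominator becomes -106; numerator becomes -36*√7 + 9*√6.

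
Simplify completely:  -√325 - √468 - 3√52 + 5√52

-7*√13

√325 = 5*√13; √468 = 6*√13; 3√52 = 6*√13; 5√52 = 10*√13
Combine: (-5 - 6 - 6 + 10)·√13 = -7*√13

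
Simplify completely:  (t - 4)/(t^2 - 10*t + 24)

Factor: t^2 - 10*t + 24 = (t - 4)*(t - 6)
Cancel the common factor (t - 4).

1/(t - 6)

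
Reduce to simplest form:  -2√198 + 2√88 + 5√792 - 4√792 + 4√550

24*√22

2√198 = 6*√22; 2√88 = 4*√22; 5√792 = 30*√22; 4√792 = 24*√22; 4√550 = 20*√22
Combine: (-6 + 4 + 30 - 24 + 20)·√22 = 24*√22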